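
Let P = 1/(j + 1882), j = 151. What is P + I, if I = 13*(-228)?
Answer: -6025811/2033 ≈ -2964.0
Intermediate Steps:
I = -2964
P = 1/2033 (P = 1/(151 + 1882) = 1/2033 ≈ 0.00049188)
P + I = 1/2033 - 2964 = -6025811/2033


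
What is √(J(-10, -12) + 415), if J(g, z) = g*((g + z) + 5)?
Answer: 3*√65 ≈ 24.187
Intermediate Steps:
J(g, z) = g*(5 + g + z)
√(J(-10, -12) + 415) = √(-10*(5 - 10 - 12) + 415) = √(-10*(-17) + 415) = √(170 + 415) = √585 = 3*√65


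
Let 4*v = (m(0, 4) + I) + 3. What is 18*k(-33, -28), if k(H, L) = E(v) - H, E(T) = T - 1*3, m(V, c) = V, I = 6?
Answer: 1161/2 ≈ 580.50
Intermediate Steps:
v = 9/4 (v = ((0 + 6) + 3)/4 = (6 + 3)/4 = (¼)*9 = 9/4 ≈ 2.2500)
E(T) = -3 + T (E(T) = T - 3 = -3 + T)
k(H, L) = -¾ - H (k(H, L) = (-3 + 9/4) - H = -¾ - H)
18*k(-33, -28) = 18*(-¾ - 1*(-33)) = 18*(-¾ + 33) = 18*(129/4) = 1161/2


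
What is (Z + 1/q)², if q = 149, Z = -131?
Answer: 380952324/22201 ≈ 17159.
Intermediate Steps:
(Z + 1/q)² = (-131 + 1/149)² = (-19518/149)² = 380952324/22201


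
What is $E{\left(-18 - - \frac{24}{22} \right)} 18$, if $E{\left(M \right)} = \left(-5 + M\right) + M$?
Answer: $- \frac{7686}{11} \approx -698.73$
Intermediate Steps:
$E{\left(M \right)} = -5 + 2 M$
$E{\left(-18 - - \frac{24}{22} \right)} 18 = \left(-5 + 2 \left(-18 - - \frac{24}{22}\right)\right) 18 = \left(-5 + 2 \left(-18 - \left(-24\right) \frac{1}{22}\right)\right) 18 = \left(-5 + 2 \left(-18 - - \frac{12}{11}\right)\right) 18 = \left(-5 + 2 \left(-18 + \frac{12}{11}\right)\right) 18 = \left(-5 + 2 \left(- \frac{186}{11}\right)\right) 18 = \left(-5 - \frac{372}{11}\right) 18 = \left(- \frac{427}{11}\right) 18 = - \frac{7686}{11}$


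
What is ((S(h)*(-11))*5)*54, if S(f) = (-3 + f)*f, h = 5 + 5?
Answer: -207900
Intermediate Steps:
h = 10
S(f) = f*(-3 + f)
((S(h)*(-11))*5)*54 = (((10*(-3 + 10))*(-11))*5)*54 = (((10*7)*(-11))*5)*54 = ((70*(-11))*5)*54 = -770*5*54 = -3850*54 = -207900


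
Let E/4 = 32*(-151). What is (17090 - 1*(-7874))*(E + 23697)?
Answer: 109067716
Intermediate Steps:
E = -19328 (E = 4*(32*(-151)) = 4*(-4832) = -19328)
(17090 - 1*(-7874))*(E + 23697) = (17090 - 1*(-7874))*(-19328 + 23697) = (17090 + 7874)*4369 = 24964*4369 = 109067716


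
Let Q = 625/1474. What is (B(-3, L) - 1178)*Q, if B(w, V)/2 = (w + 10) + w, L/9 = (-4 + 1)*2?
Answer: -365625/737 ≈ -496.10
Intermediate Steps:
L = -54 (L = 9*((-4 + 1)*2) = 9*(-3*2) = 9*(-6) = -54)
B(w, V) = 20 + 4*w (B(w, V) = 2*((w + 10) + w) = 2*((10 + w) + w) = 2*(10 + 2*w) = 20 + 4*w)
Q = 625/1474 (Q = 625*(1/1474) = 625/1474 ≈ 0.42402)
(B(-3, L) - 1178)*Q = ((20 + 4*(-3)) - 1178)*(625/1474) = ((20 - 12) - 1178)*(625/1474) = (8 - 1178)*(625/1474) = -1170*625/1474 = -365625/737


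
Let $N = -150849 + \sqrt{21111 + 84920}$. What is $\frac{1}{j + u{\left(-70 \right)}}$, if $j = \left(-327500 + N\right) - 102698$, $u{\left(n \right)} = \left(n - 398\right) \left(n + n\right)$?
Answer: $- \frac{515527}{265767981698} - \frac{\sqrt{106031}}{265767981698} \approx -1.941 \cdot 10^{-6}$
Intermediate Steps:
$N = -150849 + \sqrt{106031} \approx -1.5052 \cdot 10^{5}$
$u{\left(n \right)} = 2 n \left(-398 + n\right)$ ($u{\left(n \right)} = \left(-398 + n\right) 2 n = 2 n \left(-398 + n\right)$)
$j = -581047 + \sqrt{106031}$ ($j = \left(-327500 - \left(150849 - \sqrt{106031}\right)\right) - 102698 = \left(-478349 + \sqrt{106031}\right) - 102698 = -581047 + \sqrt{106031} \approx -5.8072 \cdot 10^{5}$)
$\frac{1}{j + u{\left(-70 \right)}} = \frac{1}{\left(-581047 + \sqrt{106031}\right) + 2 \left(-70\right) \left(-398 - 70\right)} = \frac{1}{\left(-581047 + \sqrt{106031}\right) + 2 \left(-70\right) \left(-468\right)} = \frac{1}{\left(-581047 + \sqrt{106031}\right) + 65520} = \frac{1}{-515527 + \sqrt{106031}}$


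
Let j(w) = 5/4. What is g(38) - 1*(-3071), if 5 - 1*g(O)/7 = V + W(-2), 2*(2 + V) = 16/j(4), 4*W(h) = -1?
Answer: 61539/20 ≈ 3076.9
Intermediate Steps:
W(h) = -¼ (W(h) = (¼)*(-1) = -¼)
j(w) = 5/4 (j(w) = 5*(¼) = 5/4)
V = 22/5 (V = -2 + (16/(5/4))/2 = -2 + (16*(⅘))/2 = -2 + (½)*(64/5) = -2 + 32/5 = 22/5 ≈ 4.4000)
g(O) = 119/20 (g(O) = 35 - 7*(22/5 - ¼) = 35 - 7*83/20 = 35 - 581/20 = 119/20)
g(38) - 1*(-3071) = 119/20 - 1*(-3071) = 119/20 + 3071 = 61539/20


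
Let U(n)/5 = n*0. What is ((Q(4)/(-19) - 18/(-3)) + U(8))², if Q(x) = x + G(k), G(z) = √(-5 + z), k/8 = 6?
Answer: (110 - √43)²/361 ≈ 29.641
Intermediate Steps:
k = 48 (k = 8*6 = 48)
U(n) = 0 (U(n) = 5*(n*0) = 5*0 = 0)
Q(x) = x + √43 (Q(x) = x + √(-5 + 48) = x + √43)
((Q(4)/(-19) - 18/(-3)) + U(8))² = (((4 + √43)/(-19) - 18/(-3)) + 0)² = (((4 + √43)*(-1/19) - 18*(-⅓)) + 0)² = (((-4/19 - √43/19) + 6) + 0)² = ((110/19 - √43/19) + 0)² = (110/19 - √43/19)²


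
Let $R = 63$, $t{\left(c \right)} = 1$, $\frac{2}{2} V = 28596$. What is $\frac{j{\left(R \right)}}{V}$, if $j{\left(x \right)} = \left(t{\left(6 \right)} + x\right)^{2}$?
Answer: $\frac{1024}{7149} \approx 0.14324$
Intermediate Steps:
$V = 28596$
$j{\left(x \right)} = \left(1 + x\right)^{2}$
$\frac{j{\left(R \right)}}{V} = \frac{\left(1 + 63\right)^{2}}{28596} = 64^{2} \cdot \frac{1}{28596} = 4096 \cdot \frac{1}{28596} = \frac{1024}{7149}$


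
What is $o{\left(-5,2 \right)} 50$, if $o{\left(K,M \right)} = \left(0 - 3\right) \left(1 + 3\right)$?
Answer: $-600$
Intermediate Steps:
$o{\left(K,M \right)} = -12$ ($o{\left(K,M \right)} = \left(-3\right) 4 = -12$)
$o{\left(-5,2 \right)} 50 = \left(-12\right) 50 = -600$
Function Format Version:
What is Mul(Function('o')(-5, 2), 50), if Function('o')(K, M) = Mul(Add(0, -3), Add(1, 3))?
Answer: -600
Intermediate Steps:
Function('o')(K, M) = -12 (Function('o')(K, M) = Mul(-3, 4) = -12)
Mul(Function('o')(-5, 2), 50) = Mul(-12, 50) = -600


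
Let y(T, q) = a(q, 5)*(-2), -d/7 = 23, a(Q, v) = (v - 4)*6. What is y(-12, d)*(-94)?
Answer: 1128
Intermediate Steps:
a(Q, v) = -24 + 6*v (a(Q, v) = (-4 + v)*6 = -24 + 6*v)
d = -161 (d = -7*23 = -161)
y(T, q) = -12 (y(T, q) = (-24 + 6*5)*(-2) = (-24 + 30)*(-2) = 6*(-2) = -12)
y(-12, d)*(-94) = -12*(-94) = 1128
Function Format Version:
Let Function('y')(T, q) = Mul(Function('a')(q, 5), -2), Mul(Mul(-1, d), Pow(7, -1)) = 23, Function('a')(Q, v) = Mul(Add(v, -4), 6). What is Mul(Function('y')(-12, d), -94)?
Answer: 1128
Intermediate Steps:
Function('a')(Q, v) = Add(-24, Mul(6, v)) (Function('a')(Q, v) = Mul(Add(-4, v), 6) = Add(-24, Mul(6, v)))
d = -161 (d = Mul(-7, 23) = -161)
Function('y')(T, q) = -12 (Function('y')(T, q) = Mul(Add(-24, Mul(6, 5)), -2) = Mul(Add(-24, 30), -2) = Mul(6, -2) = -12)
Mul(Function('y')(-12, d), -94) = Mul(-12, -94) = 1128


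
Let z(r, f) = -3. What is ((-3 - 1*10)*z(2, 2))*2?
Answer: 78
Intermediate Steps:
((-3 - 1*10)*z(2, 2))*2 = ((-3 - 1*10)*(-3))*2 = ((-3 - 10)*(-3))*2 = -13*(-3)*2 = 39*2 = 78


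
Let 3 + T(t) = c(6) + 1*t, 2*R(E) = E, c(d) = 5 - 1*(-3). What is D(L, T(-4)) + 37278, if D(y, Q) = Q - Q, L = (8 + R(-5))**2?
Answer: 37278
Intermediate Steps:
c(d) = 8 (c(d) = 5 + 3 = 8)
R(E) = E/2
T(t) = 5 + t (T(t) = -3 + (8 + 1*t) = -3 + (8 + t) = 5 + t)
L = 121/4 (L = (8 + (1/2)*(-5))**2 = (8 - 5/2)**2 = (11/2)**2 = 121/4 ≈ 30.250)
D(y, Q) = 0
D(L, T(-4)) + 37278 = 0 + 37278 = 37278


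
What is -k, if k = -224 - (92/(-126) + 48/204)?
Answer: 239374/1071 ≈ 223.51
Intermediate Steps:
k = -239374/1071 (k = -224 - (92*(-1/126) + 48*(1/204)) = -224 - (-46/63 + 4/17) = -224 - 1*(-530/1071) = -224 + 530/1071 = -239374/1071 ≈ -223.51)
-k = -1*(-239374/1071) = 239374/1071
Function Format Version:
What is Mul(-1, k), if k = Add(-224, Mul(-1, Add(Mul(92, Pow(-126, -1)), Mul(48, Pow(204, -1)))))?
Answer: Rational(239374, 1071) ≈ 223.51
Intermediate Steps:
k = Rational(-239374, 1071) (k = Add(-224, Mul(-1, Add(Mul(92, Rational(-1, 126)), Mul(48, Rational(1, 204))))) = Add(-224, Mul(-1, Add(Rational(-46, 63), Rational(4, 17)))) = Add(-224, Mul(-1, Rational(-530, 1071))) = Add(-224, Rational(530, 1071)) = Rational(-239374, 1071) ≈ -223.51)
Mul(-1, k) = Mul(-1, Rational(-239374, 1071)) = Rational(239374, 1071)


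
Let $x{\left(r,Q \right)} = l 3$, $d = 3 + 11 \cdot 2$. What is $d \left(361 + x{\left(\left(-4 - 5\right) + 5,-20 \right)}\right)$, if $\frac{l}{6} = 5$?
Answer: $11275$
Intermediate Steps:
$l = 30$ ($l = 6 \cdot 5 = 30$)
$d = 25$ ($d = 3 + 22 = 25$)
$x{\left(r,Q \right)} = 90$ ($x{\left(r,Q \right)} = 30 \cdot 3 = 90$)
$d \left(361 + x{\left(\left(-4 - 5\right) + 5,-20 \right)}\right) = 25 \left(361 + 90\right) = 25 \cdot 451 = 11275$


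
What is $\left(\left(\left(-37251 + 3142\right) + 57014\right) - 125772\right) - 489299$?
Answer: $-592166$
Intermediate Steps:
$\left(\left(\left(-37251 + 3142\right) + 57014\right) - 125772\right) - 489299 = \left(\left(-34109 + 57014\right) - 125772\right) - 489299 = \left(22905 - 125772\right) - 489299 = -102867 - 489299 = -592166$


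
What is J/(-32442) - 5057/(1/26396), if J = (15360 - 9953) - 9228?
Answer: -4330506481003/32442 ≈ -1.3348e+8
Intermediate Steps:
J = -3821 (J = 5407 - 9228 = -3821)
J/(-32442) - 5057/(1/26396) = -3821/(-32442) - 5057/(1/26396) = -3821*(-1/32442) - 5057/1/26396 = 3821/32442 - 5057*26396 = 3821/32442 - 133484572 = -4330506481003/32442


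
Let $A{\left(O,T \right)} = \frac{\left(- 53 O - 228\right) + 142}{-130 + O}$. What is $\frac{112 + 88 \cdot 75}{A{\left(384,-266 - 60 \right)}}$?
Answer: $- \frac{852424}{10219} \approx -83.416$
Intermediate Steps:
$A{\left(O,T \right)} = \frac{-86 - 53 O}{-130 + O}$ ($A{\left(O,T \right)} = \frac{\left(-228 - 53 O\right) + 142}{-130 + O} = \frac{-86 - 53 O}{-130 + O}$)
$\frac{112 + 88 \cdot 75}{A{\left(384,-266 - 60 \right)}} = \frac{112 + 88 \cdot 75}{\frac{1}{-130 + 384} \left(-86 - 20352\right)} = \frac{112 + 6600}{\frac{1}{254} \left(-86 - 20352\right)} = \frac{6712}{\frac{1}{254} \left(-20438\right)} = \frac{6712}{- \frac{10219}{127}} = 6712 \left(- \frac{127}{10219}\right) = - \frac{852424}{10219}$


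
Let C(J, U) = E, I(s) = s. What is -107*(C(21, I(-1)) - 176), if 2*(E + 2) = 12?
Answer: 18404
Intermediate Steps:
E = 4 (E = -2 + (½)*12 = -2 + 6 = 4)
C(J, U) = 4
-107*(C(21, I(-1)) - 176) = -107*(4 - 176) = -107*(-172) = 18404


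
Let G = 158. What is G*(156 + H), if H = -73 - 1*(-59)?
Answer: 22436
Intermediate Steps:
H = -14 (H = -73 + 59 = -14)
G*(156 + H) = 158*(156 - 14) = 158*142 = 22436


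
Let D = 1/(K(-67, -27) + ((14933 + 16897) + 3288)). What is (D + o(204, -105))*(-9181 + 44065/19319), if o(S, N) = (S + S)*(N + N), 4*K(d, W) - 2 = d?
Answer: 2133216522257551544/2712522833 ≈ 7.8643e+8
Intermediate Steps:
K(d, W) = ½ + d/4
o(S, N) = 4*N*S (o(S, N) = (2*S)*(2*N) = 4*N*S)
D = 4/140407 (D = 1/((½ + (¼)*(-67)) + ((14933 + 16897) + 3288)) = 1/((½ - 67/4) + (31830 + 3288)) = 1/(-65/4 + 35118) = 1/(140407/4) = 4/140407 ≈ 2.8489e-5)
(D + o(204, -105))*(-9181 + 44065/19319) = (4/140407 + 4*(-105)*204)*(-9181 + 44065/19319) = (4/140407 - 85680)*(-9181 + 44065*(1/19319)) = -12030071756*(-9181 + 44065/19319)/140407 = -12030071756/140407*(-177323674/19319) = 2133216522257551544/2712522833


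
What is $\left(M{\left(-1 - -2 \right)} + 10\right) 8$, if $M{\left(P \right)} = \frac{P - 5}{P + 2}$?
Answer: $\frac{208}{3} \approx 69.333$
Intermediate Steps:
$M{\left(P \right)} = \frac{-5 + P}{2 + P}$
$\left(M{\left(-1 - -2 \right)} + 10\right) 8 = \left(\frac{-5 - -1}{2 - -1} + 10\right) 8 = \left(\frac{-5 + \left(-1 + 2\right)}{2 + \left(-1 + 2\right)} + 10\right) 8 = \left(\frac{-5 + 1}{2 + 1} + 10\right) 8 = \left(\frac{1}{3} \left(-4\right) + 10\right) 8 = \left(- \frac{4}{3} + 10\right) 8 = \frac{26}{3} \cdot 8 = \frac{208}{3}$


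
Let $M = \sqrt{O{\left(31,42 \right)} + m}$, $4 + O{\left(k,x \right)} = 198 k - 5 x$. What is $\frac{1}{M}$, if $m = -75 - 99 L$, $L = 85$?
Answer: $- \frac{i \sqrt{2566}}{2566} \approx - 0.019741 i$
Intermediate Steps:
$m = -8490$ ($m = -75 - 8415 = -8490$)
$O{\left(k,x \right)} = -4 - 5 x + 198 k$ ($O{\left(k,x \right)} = -4 + \left(198 k - 5 x\right) = -4 + \left(- 5 x + 198 k\right) = -4 - 5 x + 198 k$)
$M = i \sqrt{2566}$ ($M = \sqrt{\left(-4 - 210 + 198 \cdot 31\right) - 8490} = \sqrt{\left(-4 - 210 + 6138\right) - 8490} = \sqrt{5924 - 8490} = \sqrt{-2566} = i \sqrt{2566} \approx 50.656 i$)
$\frac{1}{M} = \frac{1}{i \sqrt{2566}} = - \frac{i \sqrt{2566}}{2566}$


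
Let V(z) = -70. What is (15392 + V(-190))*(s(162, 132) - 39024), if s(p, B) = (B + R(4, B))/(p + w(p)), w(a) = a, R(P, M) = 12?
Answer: -5381270264/9 ≈ -5.9792e+8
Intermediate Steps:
s(p, B) = (12 + B)/(2*p) (s(p, B) = (B + 12)/(p + p) = (12 + B)/((2*p)) = (12 + B)*(1/(2*p)) = (12 + B)/(2*p))
(15392 + V(-190))*(s(162, 132) - 39024) = (15392 - 70)*((½)*(12 + 132)/162 - 39024) = 15322*((½)*(1/162)*144 - 39024) = 15322*(4/9 - 39024) = 15322*(-351212/9) = -5381270264/9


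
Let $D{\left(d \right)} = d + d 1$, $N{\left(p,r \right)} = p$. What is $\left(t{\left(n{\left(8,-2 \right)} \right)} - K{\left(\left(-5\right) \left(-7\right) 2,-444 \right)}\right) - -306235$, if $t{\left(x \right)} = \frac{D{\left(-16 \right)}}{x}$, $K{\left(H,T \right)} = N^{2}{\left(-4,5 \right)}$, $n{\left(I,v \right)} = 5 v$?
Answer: $\frac{1531111}{5} \approx 3.0622 \cdot 10^{5}$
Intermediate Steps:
$D{\left(d \right)} = 2 d$ ($D{\left(d \right)} = d + d = 2 d$)
$K{\left(H,T \right)} = 16$ ($K{\left(H,T \right)} = \left(-4\right)^{2} = 16$)
$t{\left(x \right)} = - \frac{32}{x}$ ($t{\left(x \right)} = \frac{2 \left(-16\right)}{x} = - \frac{32}{x}$)
$\left(t{\left(n{\left(8,-2 \right)} \right)} - K{\left(\left(-5\right) \left(-7\right) 2,-444 \right)}\right) - -306235 = \left(- \frac{32}{5 \left(-2\right)} - 16\right) - -306235 = \left(- \frac{32}{-10} - 16\right) + 306235 = \left(\left(-32\right) \left(- \frac{1}{10}\right) - 16\right) + 306235 = \left(\frac{16}{5} - 16\right) + 306235 = - \frac{64}{5} + 306235 = \frac{1531111}{5}$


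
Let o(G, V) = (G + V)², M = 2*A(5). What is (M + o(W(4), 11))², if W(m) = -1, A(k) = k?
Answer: 12100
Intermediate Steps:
M = 10 (M = 2*5 = 10)
(M + o(W(4), 11))² = (10 + (-1 + 11)²)² = (10 + 10²)² = (10 + 100)² = 110² = 12100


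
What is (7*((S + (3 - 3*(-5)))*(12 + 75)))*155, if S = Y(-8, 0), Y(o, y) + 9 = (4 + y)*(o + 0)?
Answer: -2171085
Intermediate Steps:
Y(o, y) = -9 + o*(4 + y) (Y(o, y) = -9 + (4 + y)*(o + 0) = -9 + (4 + y)*o = -9 + o*(4 + y))
S = -41 (S = -9 + 4*(-8) - 8*0 = -9 - 32 + 0 = -41)
(7*((S + (3 - 3*(-5)))*(12 + 75)))*155 = (7*((-41 + (3 - 3*(-5)))*(12 + 75)))*155 = (7*((-41 + (3 + 15))*87))*155 = (7*((-41 + 18)*87))*155 = (7*(-23*87))*155 = (7*(-2001))*155 = -14007*155 = -2171085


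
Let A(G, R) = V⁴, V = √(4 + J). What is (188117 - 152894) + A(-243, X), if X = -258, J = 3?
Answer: 35272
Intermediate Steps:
V = √7 (V = √(4 + 3) = √7 ≈ 2.6458)
A(G, R) = 49 (A(G, R) = (√7)⁴ = 49)
(188117 - 152894) + A(-243, X) = (188117 - 152894) + 49 = 35223 + 49 = 35272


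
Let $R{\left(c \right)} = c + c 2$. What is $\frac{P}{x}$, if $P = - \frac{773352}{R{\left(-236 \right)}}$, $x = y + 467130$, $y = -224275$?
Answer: $\frac{64446}{14328445} \approx 0.0044978$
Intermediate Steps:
$x = 242855$ ($x = -224275 + 467130 = 242855$)
$R{\left(c \right)} = 3 c$ ($R{\left(c \right)} = c + 2 c = 3 c$)
$P = \frac{64446}{59}$ ($P = - \frac{773352}{3 \left(-236\right)} = - \frac{773352}{-708} = \left(-773352\right) \left(- \frac{1}{708}\right) = \frac{64446}{59} \approx 1092.3$)
$\frac{P}{x} = \frac{64446}{59 \cdot 242855} = \frac{64446}{59} \cdot \frac{1}{242855} = \frac{64446}{14328445}$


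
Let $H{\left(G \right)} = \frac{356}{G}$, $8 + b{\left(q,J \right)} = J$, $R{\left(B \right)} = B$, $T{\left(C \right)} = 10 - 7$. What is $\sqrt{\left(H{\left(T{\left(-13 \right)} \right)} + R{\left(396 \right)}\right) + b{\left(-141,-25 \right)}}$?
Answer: $\frac{17 \sqrt{15}}{3} \approx 21.947$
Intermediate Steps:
$T{\left(C \right)} = 3$
$b{\left(q,J \right)} = -8 + J$
$\sqrt{\left(H{\left(T{\left(-13 \right)} \right)} + R{\left(396 \right)}\right) + b{\left(-141,-25 \right)}} = \sqrt{\left(\frac{356}{3} + 396\right) - 33} = \sqrt{\frac{1544}{3} - 33} = \sqrt{\frac{1445}{3}} = \frac{17 \sqrt{15}}{3}$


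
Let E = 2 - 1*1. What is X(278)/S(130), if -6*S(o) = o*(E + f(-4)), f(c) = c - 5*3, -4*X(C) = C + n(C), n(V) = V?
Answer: -139/390 ≈ -0.35641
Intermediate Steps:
E = 1 (E = 2 - 1 = 1)
X(C) = -C/2 (X(C) = -(C + C)/4 = -C/2)
f(c) = -15 + c (f(c) = c - 15 = -15 + c)
S(o) = 3*o (S(o) = -o*(1 + (-15 - 4))/6 = -o*(1 - 19)/6 = -o*(-18)/6 = -(-3)*o = 3*o)
X(278)/S(130) = (-1/2*278)/((3*130)) = -139/390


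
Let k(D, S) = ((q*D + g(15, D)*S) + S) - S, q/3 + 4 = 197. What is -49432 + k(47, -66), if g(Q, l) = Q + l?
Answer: -26311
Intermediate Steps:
q = 579 (q = -12 + 3*197 = -12 + 591 = 579)
k(D, S) = 579*D + S*(15 + D) (k(D, S) = ((579*D + (15 + D)*S) + S) - S = ((579*D + S*(15 + D)) + S) - S = (S + 579*D + S*(15 + D)) - S = 579*D + S*(15 + D))
-49432 + k(47, -66) = -49432 + (579*47 - 66*(15 + 47)) = -49432 + (27213 - 66*62) = -49432 + (27213 - 4092) = -49432 + 23121 = -26311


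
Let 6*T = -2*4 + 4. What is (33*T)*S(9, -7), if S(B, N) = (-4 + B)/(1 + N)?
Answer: 55/3 ≈ 18.333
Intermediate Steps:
T = -⅔ (T = (-2*4 + 4)/6 = (-8 + 4)/6 = (⅙)*(-4) = -⅔ ≈ -0.66667)
S(B, N) = (-4 + B)/(1 + N)
(33*T)*S(9, -7) = (33*(-⅔))*((-4 + 9)/(1 - 7)) = -22*5/(-6) = -(-11)*5/3 = -22*(-⅚) = 55/3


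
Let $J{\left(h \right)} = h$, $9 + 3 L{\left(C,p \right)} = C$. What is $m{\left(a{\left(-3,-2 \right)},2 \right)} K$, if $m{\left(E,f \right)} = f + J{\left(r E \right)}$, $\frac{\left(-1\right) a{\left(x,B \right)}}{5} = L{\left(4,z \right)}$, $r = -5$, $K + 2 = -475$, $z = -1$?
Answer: $18921$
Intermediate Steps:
$K = -477$ ($K = -2 - 475 = -477$)
$L{\left(C,p \right)} = -3 + \frac{C}{3}$
$a{\left(x,B \right)} = \frac{25}{3}$ ($a{\left(x,B \right)} = - 5 \left(-3 + \frac{1}{3} \cdot 4\right) = - 5 \left(-3 + \frac{4}{3}\right) = \left(-5\right) \left(- \frac{5}{3}\right) = \frac{25}{3}$)
$m{\left(E,f \right)} = f - 5 E$
$m{\left(a{\left(-3,-2 \right)},2 \right)} K = \left(2 - \frac{125}{3}\right) \left(-477\right) = \left(- \frac{119}{3}\right) \left(-477\right) = 18921$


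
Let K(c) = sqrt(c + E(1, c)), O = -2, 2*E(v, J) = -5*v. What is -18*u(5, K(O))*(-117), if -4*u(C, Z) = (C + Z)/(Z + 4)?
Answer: 1053*(-3*sqrt(2) + 10*I)/(2*(-8*I + 3*sqrt(2))) ≈ -629.23 + 54.482*I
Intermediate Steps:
E(v, J) = -5*v/2 (E(v, J) = (-5*v)/2 = -5*v/2)
K(c) = sqrt(-5/2 + c) (K(c) = sqrt(c - 5/2*1) = sqrt(c - 5/2) = sqrt(-5/2 + c))
u(C, Z) = -(C + Z)/(4*(4 + Z)) (u(C, Z) = -(C + Z)/(4*(Z + 4)) = -(C + Z)/(4*(4 + Z)))
-18*u(5, K(O))*(-117) = -9*(-1*5 - sqrt(-10 + 4*(-2))/2)/(2*(4 + sqrt(-10 + 4*(-2))/2))*(-117) = -9*(-5 - sqrt(-10 - 8)/2)/(2*(4 + sqrt(-10 - 8)/2))*(-117) = -9*(-5 - sqrt(-18)/2)/(2*(4 + sqrt(-18)/2))*(-117) = -9*(-5 - 3*I*sqrt(2)/2)/(2*(4 + (3*I*sqrt(2))/2))*(-117) = -9*(-5 - 3*I*sqrt(2)/2)/(2*(4 + 3*I*sqrt(2)/2))*(-117) = 1053*(-5 - 3*I*sqrt(2)/2)/(2*(4 + 3*I*sqrt(2)/2))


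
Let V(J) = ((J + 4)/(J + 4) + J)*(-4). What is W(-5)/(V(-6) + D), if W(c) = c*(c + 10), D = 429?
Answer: -25/449 ≈ -0.055679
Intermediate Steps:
V(J) = -4 - 4*J (V(J) = ((4 + J)/(4 + J) + J)*(-4) = (1 + J)*(-4) = -4 - 4*J)
W(c) = c*(10 + c)
W(-5)/(V(-6) + D) = (-5*(10 - 5))/((-4 - 4*(-6)) + 429) = (-5*5)/((-4 + 24) + 429) = -25/(20 + 429) = -25/449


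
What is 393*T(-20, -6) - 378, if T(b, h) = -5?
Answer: -2343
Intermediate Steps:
393*T(-20, -6) - 378 = 393*(-5) - 378 = -1965 - 378 = -2343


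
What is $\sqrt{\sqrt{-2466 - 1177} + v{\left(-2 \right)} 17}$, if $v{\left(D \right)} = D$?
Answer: $\sqrt{-34 + i \sqrt{3643}} \approx 4.1997 + 7.1859 i$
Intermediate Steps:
$\sqrt{\sqrt{-2466 - 1177} + v{\left(-2 \right)} 17} = \sqrt{\sqrt{-2466 - 1177} - 34} = \sqrt{\sqrt{-3643} - 34} = \sqrt{i \sqrt{3643} - 34} = \sqrt{-34 + i \sqrt{3643}}$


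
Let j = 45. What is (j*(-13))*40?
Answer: -23400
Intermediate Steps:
(j*(-13))*40 = (45*(-13))*40 = -585*40 = -23400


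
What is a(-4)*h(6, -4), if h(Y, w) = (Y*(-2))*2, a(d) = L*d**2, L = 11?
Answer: -4224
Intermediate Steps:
a(d) = 11*d**2
h(Y, w) = -4*Y (h(Y, w) = -2*Y*2 = -4*Y)
a(-4)*h(6, -4) = (11*(-4)**2)*(-4*6) = (11*16)*(-24) = 176*(-24) = -4224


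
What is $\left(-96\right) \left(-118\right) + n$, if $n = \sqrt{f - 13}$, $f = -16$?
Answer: $11328 + i \sqrt{29} \approx 11328.0 + 5.3852 i$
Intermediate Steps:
$n = i \sqrt{29}$ ($n = \sqrt{-16 - 13} = \sqrt{-29} = i \sqrt{29} \approx 5.3852 i$)
$\left(-96\right) \left(-118\right) + n = \left(-96\right) \left(-118\right) + i \sqrt{29} = 11328 + i \sqrt{29}$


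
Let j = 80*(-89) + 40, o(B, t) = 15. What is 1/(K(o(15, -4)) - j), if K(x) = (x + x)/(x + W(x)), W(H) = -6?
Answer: 3/21250 ≈ 0.00014118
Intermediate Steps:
K(x) = 2*x/(-6 + x) (K(x) = (x + x)/(x - 6) = (2*x)/(-6 + x) = 2*x/(-6 + x))
j = -7080 (j = -7120 + 40 = -7080)
1/(K(o(15, -4)) - j) = 1/(2*15/(-6 + 15) - 1*(-7080)) = 1/(2*15/9 + 7080) = 1/(2*15*(1/9) + 7080) = 1/(10/3 + 7080) = 1/(21250/3) = 3/21250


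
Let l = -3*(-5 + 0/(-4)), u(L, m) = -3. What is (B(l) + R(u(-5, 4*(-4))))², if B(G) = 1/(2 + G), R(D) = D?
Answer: 2500/289 ≈ 8.6505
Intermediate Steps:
l = 15 (l = -3*(-5 + 0*(-¼)) = -3*(-5 + 0) = -3*(-5) = 15)
(B(l) + R(u(-5, 4*(-4))))² = (1/(2 + 15) - 3)² = (1/17 - 3)² = (-50/17)² = 2500/289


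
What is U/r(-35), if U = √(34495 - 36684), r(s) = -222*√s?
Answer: -√76615/7770 ≈ -0.035623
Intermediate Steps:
U = I*√2189 (U = √(-2189) = I*√2189 ≈ 46.787*I)
U/r(-35) = (I*√2189)/((-222*I*√35)) = (I*√2189)*(I*√35/7770) = -√76615/7770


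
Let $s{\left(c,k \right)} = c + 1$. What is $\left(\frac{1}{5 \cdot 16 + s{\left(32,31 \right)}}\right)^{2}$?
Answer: $\frac{1}{12769} \approx 7.8315 \cdot 10^{-5}$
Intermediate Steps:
$s{\left(c,k \right)} = 1 + c$
$\left(\frac{1}{5 \cdot 16 + s{\left(32,31 \right)}}\right)^{2} = \left(\frac{1}{5 \cdot 16 + \left(1 + 32\right)}\right)^{2} = \left(\frac{1}{80 + 33}\right)^{2} = \left(\frac{1}{113}\right)^{2} = \frac{1}{12769}$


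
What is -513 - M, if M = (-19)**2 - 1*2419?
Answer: 1545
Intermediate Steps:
M = -2058 (M = 361 - 2419 = -2058)
-513 - M = -513 - 1*(-2058) = -513 + 2058 = 1545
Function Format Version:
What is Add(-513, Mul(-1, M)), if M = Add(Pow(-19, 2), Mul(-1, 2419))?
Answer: 1545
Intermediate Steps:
M = -2058 (M = Add(361, -2419) = -2058)
Add(-513, Mul(-1, M)) = Add(-513, Mul(-1, -2058)) = Add(-513, 2058) = 1545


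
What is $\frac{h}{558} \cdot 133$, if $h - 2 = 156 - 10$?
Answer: $\frac{9842}{279} \approx 35.276$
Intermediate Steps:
$h = 148$ ($h = 2 + \left(156 - 10\right) = 2 + 146 = 148$)
$\frac{h}{558} \cdot 133 = \frac{148}{558} \cdot 133 = 148 \cdot \frac{1}{558} \cdot 133 = \frac{74}{279} \cdot 133 = \frac{9842}{279}$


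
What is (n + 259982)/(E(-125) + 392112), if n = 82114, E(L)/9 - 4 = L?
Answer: 114032/130341 ≈ 0.87487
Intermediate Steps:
E(L) = 36 + 9*L
(n + 259982)/(E(-125) + 392112) = (82114 + 259982)/((36 + 9*(-125)) + 392112) = 342096/((36 - 1125) + 392112) = 342096/(-1089 + 392112) = 342096/391023 = 342096*(1/391023) = 114032/130341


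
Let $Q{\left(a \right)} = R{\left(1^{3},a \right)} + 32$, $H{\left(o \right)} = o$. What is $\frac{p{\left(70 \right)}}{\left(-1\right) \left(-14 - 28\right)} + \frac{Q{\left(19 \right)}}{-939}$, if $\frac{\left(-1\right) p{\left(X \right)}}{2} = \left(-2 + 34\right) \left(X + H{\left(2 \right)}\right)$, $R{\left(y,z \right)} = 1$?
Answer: $- \frac{240461}{2191} \approx -109.75$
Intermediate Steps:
$p{\left(X \right)} = -128 - 64 X$ ($p{\left(X \right)} = - 2 \left(-2 + 34\right) \left(X + 2\right) = - 2 \cdot 32 \left(2 + X\right) = - 2 \left(64 + 32 X\right) = -128 - 64 X$)
$Q{\left(a \right)} = 33$ ($Q{\left(a \right)} = 1 + 32 = 33$)
$\frac{p{\left(70 \right)}}{\left(-1\right) \left(-14 - 28\right)} + \frac{Q{\left(19 \right)}}{-939} = \frac{-128 - 4480}{\left(-1\right) \left(-14 - 28\right)} + \frac{33}{-939} = \frac{-128 - 4480}{\left(-1\right) \left(-42\right)} + 33 \left(- \frac{1}{939}\right) = - \frac{4608}{42} - \frac{11}{313} = \left(-4608\right) \frac{1}{42} - \frac{11}{313} = - \frac{768}{7} - \frac{11}{313} = - \frac{240461}{2191}$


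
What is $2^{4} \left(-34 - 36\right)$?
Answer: $-1120$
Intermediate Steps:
$2^{4} \left(-34 - 36\right) = 16 \left(-70\right) = -1120$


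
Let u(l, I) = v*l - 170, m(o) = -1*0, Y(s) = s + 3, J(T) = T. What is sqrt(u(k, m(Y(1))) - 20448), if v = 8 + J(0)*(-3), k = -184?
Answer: 47*I*sqrt(10) ≈ 148.63*I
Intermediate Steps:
v = 8 (v = 8 + 0*(-3) = 8 + 0 = 8)
Y(s) = 3 + s
m(o) = 0
u(l, I) = -170 + 8*l (u(l, I) = 8*l - 170 = -170 + 8*l)
sqrt(u(k, m(Y(1))) - 20448) = sqrt((-170 + 8*(-184)) - 20448) = sqrt((-170 - 1472) - 20448) = sqrt(-1642 - 20448) = sqrt(-22090) = 47*I*sqrt(10)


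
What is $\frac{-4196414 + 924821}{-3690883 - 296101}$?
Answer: $\frac{3271593}{3986984} \approx 0.82057$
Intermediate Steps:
$\frac{-4196414 + 924821}{-3690883 - 296101} = - \frac{3271593}{-3986984} = \left(-3271593\right) \left(- \frac{1}{3986984}\right) = \frac{3271593}{3986984}$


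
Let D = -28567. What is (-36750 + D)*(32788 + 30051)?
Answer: -4104454963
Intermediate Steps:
(-36750 + D)*(32788 + 30051) = (-36750 - 28567)*(32788 + 30051) = -65317*62839 = -4104454963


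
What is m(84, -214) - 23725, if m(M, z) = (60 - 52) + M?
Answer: -23633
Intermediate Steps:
m(M, z) = 8 + M
m(84, -214) - 23725 = (8 + 84) - 23725 = 92 - 23725 = -23633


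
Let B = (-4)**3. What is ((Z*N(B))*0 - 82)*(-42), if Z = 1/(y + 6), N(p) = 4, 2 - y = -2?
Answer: 3444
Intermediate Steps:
B = -64
y = 4 (y = 2 - 1*(-2) = 2 + 2 = 4)
Z = 1/10 (Z = 1/(4 + 6) = 1/10 ≈ 0.10000)
((Z*N(B))*0 - 82)*(-42) = (((1/10)*4)*0 - 82)*(-42) = ((2/5)*0 - 82)*(-42) = (0 - 82)*(-42) = -82*(-42) = 3444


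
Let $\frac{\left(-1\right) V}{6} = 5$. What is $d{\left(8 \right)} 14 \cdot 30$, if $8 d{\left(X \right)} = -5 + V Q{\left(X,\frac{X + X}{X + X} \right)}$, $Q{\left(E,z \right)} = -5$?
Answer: $\frac{15225}{2} \approx 7612.5$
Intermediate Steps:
$V = -30$ ($V = \left(-6\right) 5 = -30$)
$d{\left(X \right)} = \frac{145}{8}$ ($d{\left(X \right)} = \frac{-5 - -150}{8} = \frac{-5 + 150}{8} = \frac{1}{8} \cdot 145 = \frac{145}{8}$)
$d{\left(8 \right)} 14 \cdot 30 = \frac{145}{8} \cdot 14 \cdot 30 = \frac{1015}{4} \cdot 30 = \frac{15225}{2}$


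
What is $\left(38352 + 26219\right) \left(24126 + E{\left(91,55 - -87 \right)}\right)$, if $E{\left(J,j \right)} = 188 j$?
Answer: $3281627362$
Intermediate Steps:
$\left(38352 + 26219\right) \left(24126 + E{\left(91,55 - -87 \right)}\right) = \left(38352 + 26219\right) \left(24126 + 188 \left(55 - -87\right)\right) = 64571 \left(24126 + 188 \left(55 + 87\right)\right) = 64571 \left(24126 + 188 \cdot 142\right) = 64571 \left(24126 + 26696\right) = 64571 \cdot 50822 = 3281627362$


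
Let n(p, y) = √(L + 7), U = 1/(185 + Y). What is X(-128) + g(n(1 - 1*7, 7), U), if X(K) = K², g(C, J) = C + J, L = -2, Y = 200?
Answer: 6307841/385 + √5 ≈ 16386.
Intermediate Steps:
U = 1/385 (U = 1/(185 + 200) = 1/385 ≈ 0.0025974)
n(p, y) = √5 (n(p, y) = √(-2 + 7) = √5)
X(-128) + g(n(1 - 1*7, 7), U) = (-128)² + (√5 + 1/385) = 16384 + (1/385 + √5) = 6307841/385 + √5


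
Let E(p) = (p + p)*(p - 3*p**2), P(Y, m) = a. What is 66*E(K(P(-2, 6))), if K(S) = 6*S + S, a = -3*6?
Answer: 794244528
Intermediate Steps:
a = -18
P(Y, m) = -18
K(S) = 7*S
E(p) = 2*p*(p - 3*p**2) (E(p) = (2*p)*(p - 3*p**2) = 2*p*(p - 3*p**2))
66*E(K(P(-2, 6))) = 66*((7*(-18))**2*(2 - 42*(-18))) = 66*((-126)**2*(2 - 6*(-126))) = 66*(15876*(2 + 756)) = 66*(15876*758) = 66*12034008 = 794244528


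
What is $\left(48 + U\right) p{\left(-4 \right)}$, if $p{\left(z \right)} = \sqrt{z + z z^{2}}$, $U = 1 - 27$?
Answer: $44 i \sqrt{17} \approx 181.42 i$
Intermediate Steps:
$U = -26$
$p{\left(z \right)} = \sqrt{z + z^{3}}$
$\left(48 + U\right) p{\left(-4 \right)} = \left(48 - 26\right) \sqrt{-4 + \left(-4\right)^{3}} = 22 \sqrt{-4 - 64} = 22 \sqrt{-68} = 22 \cdot 2 i \sqrt{17} = 44 i \sqrt{17}$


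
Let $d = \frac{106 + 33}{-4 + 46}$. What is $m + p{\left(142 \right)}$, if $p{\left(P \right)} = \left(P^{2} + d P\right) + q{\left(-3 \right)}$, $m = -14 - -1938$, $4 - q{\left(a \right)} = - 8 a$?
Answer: $\frac{473297}{21} \approx 22538.0$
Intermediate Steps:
$d = \frac{139}{42} \approx 3.3095$
$q{\left(a \right)} = 4 + 8 a$ ($q{\left(a \right)} = 4 - - 8 a = 4 + 8 a$)
$m = 1924$ ($m = -14 + 1938 = 1924$)
$p{\left(P \right)} = -20 + P^{2} + \frac{139 P}{42}$ ($p{\left(P \right)} = \left(P^{2} + \frac{139 P}{42}\right) + \left(4 + 8 \left(-3\right)\right) = \left(P^{2} + \frac{139 P}{42}\right) + \left(4 - 24\right) = \left(P^{2} + \frac{139 P}{42}\right) - 20 = -20 + P^{2} + \frac{139 P}{42}$)
$m + p{\left(142 \right)} = 1924 + \left(-20 + 142^{2} + \frac{139}{42} \cdot 142\right) = 1924 + \left(-20 + 20164 + \frac{9869}{21}\right) = 1924 + \frac{432893}{21} = \frac{473297}{21}$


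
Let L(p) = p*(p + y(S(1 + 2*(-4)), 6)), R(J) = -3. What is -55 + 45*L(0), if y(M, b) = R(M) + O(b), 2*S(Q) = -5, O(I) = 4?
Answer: -55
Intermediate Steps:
S(Q) = -5/2 (S(Q) = (½)*(-5) = -5/2)
y(M, b) = 1 (y(M, b) = -3 + 4 = 1)
L(p) = p*(1 + p) (L(p) = p*(p + 1) = p*(1 + p))
-55 + 45*L(0) = -55 + 45*(0*(1 + 0)) = -55 + 45*(0*1) = -55 + 45*0 = -55 + 0 = -55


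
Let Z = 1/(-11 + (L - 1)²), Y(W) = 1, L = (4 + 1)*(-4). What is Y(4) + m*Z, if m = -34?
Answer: 198/215 ≈ 0.92093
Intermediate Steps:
L = -20 (L = 5*(-4) = -20)
Z = 1/430 (Z = 1/(-11 + (-20 - 1)²) = 1/(-11 + (-21)²) = 1/(-11 + 441) = 1/430 ≈ 0.0023256)
Y(4) + m*Z = 1 - 34*1/430 = 1 - 17/215 = 198/215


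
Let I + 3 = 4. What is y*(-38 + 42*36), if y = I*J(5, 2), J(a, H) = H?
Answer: 2948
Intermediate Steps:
I = 1 (I = -3 + 4 = 1)
y = 2 (y = 1*2 = 2)
y*(-38 + 42*36) = 2*(-38 + 42*36) = 2*(-38 + 1512) = 2*1474 = 2948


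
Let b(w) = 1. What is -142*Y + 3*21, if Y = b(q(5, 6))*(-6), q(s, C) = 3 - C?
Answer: 915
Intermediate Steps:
Y = -6 (Y = 1*(-6) = -6)
-142*Y + 3*21 = -142*(-6) + 3*21 = 852 + 63 = 915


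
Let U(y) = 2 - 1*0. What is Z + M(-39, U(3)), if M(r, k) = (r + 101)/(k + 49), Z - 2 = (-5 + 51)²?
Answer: 108080/51 ≈ 2119.2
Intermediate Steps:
U(y) = 2 (U(y) = 2 + 0 = 2)
Z = 2118 (Z = 2 + (-5 + 51)² = 2 + 46² = 2 + 2116 = 2118)
M(r, k) = (101 + r)/(49 + k)
Z + M(-39, U(3)) = 2118 + (101 - 39)/(49 + 2) = 2118 + 62/51 = 108080/51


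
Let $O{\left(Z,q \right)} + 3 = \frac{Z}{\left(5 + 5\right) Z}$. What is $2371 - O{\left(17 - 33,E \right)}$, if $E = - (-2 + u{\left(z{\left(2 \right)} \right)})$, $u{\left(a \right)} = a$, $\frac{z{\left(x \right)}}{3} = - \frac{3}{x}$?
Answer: $\frac{23739}{10} \approx 2373.9$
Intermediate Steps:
$z{\left(x \right)} = - \frac{9}{x}$ ($z{\left(x \right)} = 3 \left(- \frac{3}{x}\right) = - \frac{9}{x}$)
$E = \frac{13}{2}$ ($E = - (-2 - \frac{9}{2}) = \left(-1\right) \left(- \frac{13}{2}\right) = \frac{13}{2} \approx 6.5$)
$O{\left(Z,q \right)} = - \frac{29}{10}$ ($O{\left(Z,q \right)} = -3 + \frac{Z}{\left(5 + 5\right) Z} = -3 + \frac{Z}{10 Z} = -3 + Z \frac{1}{10 Z} = -3 + \frac{1}{10} = - \frac{29}{10}$)
$2371 - O{\left(17 - 33,E \right)} = 2371 - - \frac{29}{10} = 2371 + \frac{29}{10} = \frac{23739}{10}$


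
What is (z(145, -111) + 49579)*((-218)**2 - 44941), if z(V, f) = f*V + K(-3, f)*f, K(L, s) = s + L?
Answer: 119174454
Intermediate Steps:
K(L, s) = L + s
z(V, f) = V*f + f*(-3 + f) (z(V, f) = f*V + (-3 + f)*f = V*f + f*(-3 + f))
(z(145, -111) + 49579)*((-218)**2 - 44941) = (-111*(-3 + 145 - 111) + 49579)*((-218)**2 - 44941) = (-111*31 + 49579)*(47524 - 44941) = (-3441 + 49579)*2583 = 46138*2583 = 119174454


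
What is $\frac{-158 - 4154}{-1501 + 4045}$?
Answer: $- \frac{539}{318} \approx -1.695$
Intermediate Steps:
$\frac{-158 - 4154}{-1501 + 4045} = - \frac{4312}{2544} = \left(-4312\right) \frac{1}{2544} = - \frac{539}{318}$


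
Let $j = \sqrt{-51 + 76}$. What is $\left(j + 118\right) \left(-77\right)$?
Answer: $-9471$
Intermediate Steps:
$j = 5$ ($j = \sqrt{25} = 5$)
$\left(j + 118\right) \left(-77\right) = \left(5 + 118\right) \left(-77\right) = 123 \left(-77\right) = -9471$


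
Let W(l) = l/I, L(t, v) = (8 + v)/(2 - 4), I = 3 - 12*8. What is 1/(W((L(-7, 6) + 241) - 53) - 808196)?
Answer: -93/75162409 ≈ -1.2373e-6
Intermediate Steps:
I = -93 (I = 3 - 96 = -93)
L(t, v) = -4 - v/2 (L(t, v) = (8 + v)/(-2) = (8 + v)*(-½) = -4 - v/2)
W(l) = -l/93 (W(l) = l/(-93) = l*(-1/93) = -l/93)
1/(W((L(-7, 6) + 241) - 53) - 808196) = 1/(-(((-4 - ½*6) + 241) - 53)/93 - 808196) = 1/(-(((-4 - 3) + 241) - 53)/93 - 808196) = 1/(-((-7 + 241) - 53)/93 - 808196) = 1/(-(234 - 53)/93 - 808196) = 1/(-1/93*181 - 808196) = 1/(-181/93 - 808196) = 1/(-75162409/93) = -93/75162409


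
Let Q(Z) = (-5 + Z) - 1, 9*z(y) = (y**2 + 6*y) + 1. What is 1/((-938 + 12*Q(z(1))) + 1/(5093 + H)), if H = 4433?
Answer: -28578/28558945 ≈ -0.0010007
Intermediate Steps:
z(y) = 1/9 + y**2/9 + 2*y/3 (z(y) = ((y**2 + 6*y) + 1)/9 = (1 + y**2 + 6*y)/9 = 1/9 + y**2/9 + 2*y/3)
Q(Z) = -6 + Z
1/((-938 + 12*Q(z(1))) + 1/(5093 + H)) = 1/((-938 + 12*(-6 + (1/9 + (1/9)*1**2 + (2/3)*1))) + 1/(5093 + 4433)) = 1/((-938 + 12*(-6 + (1/9 + (1/9)*1 + 2/3))) + 1/9526) = 1/((-938 + 12*(-6 + (1/9 + 1/9 + 2/3))) + 1/9526) = 1/((-938 + 12*(-6 + 8/9)) + 1/9526) = 1/((-938 + 12*(-46/9)) + 1/9526) = 1/((-938 - 184/3) + 1/9526) = 1/(-2998/3 + 1/9526) = 1/(-28558945/28578) = -28578/28558945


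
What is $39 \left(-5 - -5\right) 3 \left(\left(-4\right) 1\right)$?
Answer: $0$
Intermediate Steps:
$39 \left(-5 - -5\right) 3 \left(\left(-4\right) 1\right) = 39 \left(-5 + 5\right) 3 \left(-4\right) = 39 \cdot 0 \cdot 3 \left(-4\right) = 39 \cdot 0 \left(-4\right) = 0 \left(-4\right) = 0$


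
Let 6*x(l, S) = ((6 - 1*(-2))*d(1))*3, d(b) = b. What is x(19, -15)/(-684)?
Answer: -1/171 ≈ -0.0058480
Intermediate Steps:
x(l, S) = 4 (x(l, S) = (((6 - 1*(-2))*1)*3)/6 = (((6 + 2)*1)*3)/6 = ((8*1)*3)/6 = (8*3)/6 = (⅙)*24 = 4)
x(19, -15)/(-684) = 4/(-684) = 4*(-1/684) = -1/171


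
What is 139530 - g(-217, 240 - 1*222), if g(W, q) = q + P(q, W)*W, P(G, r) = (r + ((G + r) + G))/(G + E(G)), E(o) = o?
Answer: 2468033/18 ≈ 1.3711e+5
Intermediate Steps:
P(G, r) = (2*G + 2*r)/(2*G) (P(G, r) = (r + ((G + r) + G))/(G + G) = (r + (r + 2*G))/((2*G)) = (2*G + 2*r)*(1/(2*G)) = (2*G + 2*r)/(2*G))
g(W, q) = q + W*(W + q)/q (g(W, q) = q + ((q + W)/q)*W = q + ((W + q)/q)*W = q + W*(W + q)/q)
139530 - g(-217, 240 - 1*222) = 139530 - (-217 + (240 - 1*222) + (-217)²/(240 - 1*222)) = 139530 - (-217 + (240 - 222) + 47089/(240 - 222)) = 139530 - (-217 + 18 + 47089/18) = 139530 - 1*43507/18 = 139530 - 43507/18 = 2468033/18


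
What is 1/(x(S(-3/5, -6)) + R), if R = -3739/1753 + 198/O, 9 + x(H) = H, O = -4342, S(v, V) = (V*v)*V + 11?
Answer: -19028815/414419354 ≈ -0.045917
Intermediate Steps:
S(v, V) = 11 + v*V² (S(v, V) = v*V² + 11 = 11 + v*V²)
x(H) = -9 + H
R = -8290916/3805763 (R = -3739/1753 + 198/(-4342) = -3739*1/1753 + 198*(-1/4342) = -3739/1753 - 99/2171 = -8290916/3805763 ≈ -2.1785)
1/(x(S(-3/5, -6)) + R) = 1/((-9 + (11 - 3/5*(-6)²)) - 8290916/3805763) = 1/((-9 + (11 - 3*⅕*36)) - 8290916/3805763) = 1/((-9 + (11 - ⅗*36)) - 8290916/3805763) = 1/((-9 + (11 - 108/5)) - 8290916/3805763) = 1/((-9 - 53/5) - 8290916/3805763) = 1/(-98/5 - 8290916/3805763) = 1/(-414419354/19028815) = -19028815/414419354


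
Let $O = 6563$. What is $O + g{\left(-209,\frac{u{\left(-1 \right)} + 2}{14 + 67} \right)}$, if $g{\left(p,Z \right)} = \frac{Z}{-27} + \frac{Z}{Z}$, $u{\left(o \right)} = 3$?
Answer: $\frac{14355463}{2187} \approx 6564.0$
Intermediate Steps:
$g{\left(p,Z \right)} = 1 - \frac{Z}{27}$ ($g{\left(p,Z \right)} = Z \left(- \frac{1}{27}\right) + 1 = - \frac{Z}{27} + 1 = 1 - \frac{Z}{27}$)
$O + g{\left(-209,\frac{u{\left(-1 \right)} + 2}{14 + 67} \right)} = 6563 + \left(1 - \frac{\left(3 + 2\right) \frac{1}{14 + 67}}{27}\right) = 6563 + \left(1 - \frac{5 \cdot \frac{1}{81}}{27}\right) = 6563 + \left(1 - \frac{5}{2187}\right) = 6563 + \frac{2182}{2187} = \frac{14355463}{2187}$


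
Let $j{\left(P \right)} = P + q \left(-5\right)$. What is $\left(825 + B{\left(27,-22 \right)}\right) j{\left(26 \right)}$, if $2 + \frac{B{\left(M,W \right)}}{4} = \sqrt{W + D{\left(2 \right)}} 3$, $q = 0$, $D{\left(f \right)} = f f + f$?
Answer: $21242 + 1248 i \approx 21242.0 + 1248.0 i$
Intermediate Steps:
$D{\left(f \right)} = f + f^{2}$ ($D{\left(f \right)} = f^{2} + f = f + f^{2}$)
$B{\left(M,W \right)} = -8 + 12 \sqrt{6 + W}$ ($B{\left(M,W \right)} = -8 + 4 \sqrt{W + 2 \left(1 + 2\right)} 3 = -8 + 4 \sqrt{W + 2 \cdot 3} \cdot 3 = -8 + 4 \sqrt{W + 6} \cdot 3 = -8 + 4 \sqrt{6 + W} 3 = -8 + 4 \cdot 3 \sqrt{6 + W} = -8 + 12 \sqrt{6 + W}$)
$j{\left(P \right)} = P$ ($j{\left(P \right)} = P + 0 \left(-5\right) = P + 0 = P$)
$\left(825 + B{\left(27,-22 \right)}\right) j{\left(26 \right)} = \left(825 - \left(8 - 12 \sqrt{6 - 22}\right)\right) 26 = \left(825 - \left(8 - 12 \sqrt{-16}\right)\right) 26 = \left(825 - \left(8 - 12 \cdot 4 i\right)\right) 26 = \left(825 - \left(8 - 48 i\right)\right) 26 = \left(817 + 48 i\right) 26 = 21242 + 1248 i$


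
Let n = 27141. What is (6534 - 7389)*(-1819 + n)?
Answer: -21650310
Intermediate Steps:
(6534 - 7389)*(-1819 + n) = (6534 - 7389)*(-1819 + 27141) = -855*25322 = -21650310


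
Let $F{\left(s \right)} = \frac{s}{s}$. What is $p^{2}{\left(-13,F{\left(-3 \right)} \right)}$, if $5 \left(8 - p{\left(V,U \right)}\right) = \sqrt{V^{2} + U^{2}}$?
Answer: $\frac{\left(40 - \sqrt{170}\right)^{2}}{25} \approx 29.077$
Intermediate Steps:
$F{\left(s \right)} = 1$
$p{\left(V,U \right)} = 8 - \frac{\sqrt{U^{2} + V^{2}}}{5}$ ($p{\left(V,U \right)} = 8 - \frac{\sqrt{V^{2} + U^{2}}}{5} = 8 - \frac{\sqrt{U^{2} + V^{2}}}{5}$)
$p^{2}{\left(-13,F{\left(-3 \right)} \right)} = \left(8 - \frac{\sqrt{1^{2} + \left(-13\right)^{2}}}{5}\right)^{2} = \left(8 - \frac{\sqrt{1 + 169}}{5}\right)^{2} = \left(8 - \frac{\sqrt{170}}{5}\right)^{2}$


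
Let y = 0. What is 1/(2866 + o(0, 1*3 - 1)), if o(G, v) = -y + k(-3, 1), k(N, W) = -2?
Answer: 1/2864 ≈ 0.00034916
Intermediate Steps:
o(G, v) = -2 (o(G, v) = -1*0 - 2 = 0 - 2 = -2)
1/(2866 + o(0, 1*3 - 1)) = 1/(2866 - 2) = 1/2864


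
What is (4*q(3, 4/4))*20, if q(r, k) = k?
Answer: 80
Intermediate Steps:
(4*q(3, 4/4))*20 = (4*(4/4))*20 = (4*(4*(1/4)))*20 = (4*1)*20 = 4*20 = 80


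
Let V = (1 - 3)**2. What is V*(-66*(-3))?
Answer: 792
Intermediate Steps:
V = 4 (V = (-2)**2 = 4)
V*(-66*(-3)) = 4*(-66*(-3)) = 4*198 = 792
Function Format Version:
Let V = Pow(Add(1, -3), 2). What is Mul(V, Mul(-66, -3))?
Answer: 792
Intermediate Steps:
V = 4 (V = Pow(-2, 2) = 4)
Mul(V, Mul(-66, -3)) = Mul(4, Mul(-66, -3)) = Mul(4, 198) = 792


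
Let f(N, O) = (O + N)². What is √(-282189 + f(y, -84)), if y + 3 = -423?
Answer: I*√22089 ≈ 148.62*I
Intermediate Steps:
y = -426 (y = -3 - 423 = -426)
f(N, O) = (N + O)²
√(-282189 + f(y, -84)) = √(-282189 + (-426 - 84)²) = √(-282189 + (-510)²) = √(-282189 + 260100) = √(-22089) = I*√22089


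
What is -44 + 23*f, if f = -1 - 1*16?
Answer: -435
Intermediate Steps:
f = -17 (f = -1 - 16 = -17)
-44 + 23*f = -44 + 23*(-17) = -44 - 391 = -435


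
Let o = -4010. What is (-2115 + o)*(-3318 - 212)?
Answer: 21621250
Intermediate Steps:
(-2115 + o)*(-3318 - 212) = (-2115 - 4010)*(-3318 - 212) = -6125*(-3530) = 21621250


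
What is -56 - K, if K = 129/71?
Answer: -4105/71 ≈ -57.817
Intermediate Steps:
K = 129/71 (K = 129*(1/71) = 129/71 ≈ 1.8169)
-56 - K = -56 - 1*129/71 = -56 - 129/71 = -4105/71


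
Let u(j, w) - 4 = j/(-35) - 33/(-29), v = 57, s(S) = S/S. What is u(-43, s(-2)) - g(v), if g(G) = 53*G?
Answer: -3059853/1015 ≈ -3014.6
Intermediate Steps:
s(S) = 1
u(j, w) = 149/29 - j/35 (u(j, w) = 4 + (j/(-35) - 33/(-29)) = 4 + (j*(-1/35) - 33*(-1/29)) = 4 + (-j/35 + 33/29) = 4 + (33/29 - j/35) = 149/29 - j/35)
u(-43, s(-2)) - g(v) = (149/29 - 1/35*(-43)) - 53*57 = (149/29 + 43/35) - 1*3021 = 6462/1015 - 3021 = -3059853/1015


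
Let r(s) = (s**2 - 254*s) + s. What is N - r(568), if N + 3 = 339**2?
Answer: -64002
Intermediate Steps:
N = 114918 (N = -3 + 339**2 = -3 + 114921 = 114918)
r(s) = s**2 - 253*s
N - r(568) = 114918 - 568*(-253 + 568) = 114918 - 568*315 = 114918 - 1*178920 = 114918 - 178920 = -64002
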